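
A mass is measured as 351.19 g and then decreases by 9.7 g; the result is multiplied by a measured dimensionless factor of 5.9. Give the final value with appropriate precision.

351.19 g − 9.7 g = 341.49 g; the difference is limited to 1 decimal place (4 s.f.).
Carrying full precision, 341.49 × 5.9 = 2014.791 g; 5.9 has 2 s.f., so the result keeps min(4, 2) = 2 s.f.
Rounded to 2 significant figures: 2.0 × 10³ g.

2.0 × 10³ g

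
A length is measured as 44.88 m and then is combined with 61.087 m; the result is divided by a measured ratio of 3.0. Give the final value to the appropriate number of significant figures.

35 m

44.88 m + 61.087 m = 105.967 m; the sum is limited to 2 decimal places (5 s.f.).
Carrying full precision, 105.967 ÷ 3.0 = 35.3223333333… m; 3.0 has 2 s.f., so the result keeps min(5, 2) = 2 s.f.
Rounded to 2 significant figures: 35 m.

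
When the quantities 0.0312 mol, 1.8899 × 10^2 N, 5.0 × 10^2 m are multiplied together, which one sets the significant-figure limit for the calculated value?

0.0312 mol → 3 s.f.; 1.8899 × 10^2 N → 5 s.f.; 5.0 × 10^2 m → 2 s.f.
The fewest is 2 significant figures, from 5.0 × 10^2 m.

5.0 × 10^2 m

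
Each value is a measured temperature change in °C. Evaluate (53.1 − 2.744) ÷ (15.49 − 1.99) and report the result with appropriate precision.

53.1 − 2.744 = 50.356, limited to 1 d.p. → 3 s.f.; 15.49 − 1.99 = 13.50, limited to 2 d.p. → 4 s.f.
Carrying full precision, 50.356 ÷ 13.50 = 3.73007407407…; keep min(3, 4) = 3 s.f.
Rounded to 3 significant figures: 3.73.

3.73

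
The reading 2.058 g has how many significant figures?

4

2.058: zeros between nonzero digits are significant.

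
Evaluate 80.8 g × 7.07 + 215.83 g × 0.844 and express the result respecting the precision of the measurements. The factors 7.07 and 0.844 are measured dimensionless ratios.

753 g

80.8 × 7.07 = 571.256 → 571 g (3 s.f., last digit at the 10^0 place).
215.83 × 0.844 = 182.16052 → 182 g (3 s.f., last digit at the 10^0 place).
Sum: 753.41652 g; keep the coarser place, 10^0.
Result: 753 g.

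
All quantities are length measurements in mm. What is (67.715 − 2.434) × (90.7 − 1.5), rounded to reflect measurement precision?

5.82 × 10^3 mm²

67.715 − 2.434 = 65.281, limited to 3 d.p. → 5 s.f.; 90.7 − 1.5 = 89.2, limited to 1 d.p. → 3 s.f.
Carrying full precision, 65.281 × 89.2 = 5823.0652; keep min(5, 3) = 3 s.f.
Rounded to 3 significant figures: 5.82 × 10^3 mm².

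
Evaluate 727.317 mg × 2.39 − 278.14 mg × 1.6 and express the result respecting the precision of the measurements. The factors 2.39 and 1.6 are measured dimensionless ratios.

727.317 × 2.39 = 1738.28763 → 1.74 × 10³ mg (3 s.f., last digit at the 10^1 place).
278.14 × 1.6 = 445.024 → 4.5 × 10² mg (2 s.f., last digit at the 10^1 place).
Difference: 1293.26363 mg; keep the coarser place, 10^1.
Result: 1.29 × 10³ mg.

1.29 × 10³ mg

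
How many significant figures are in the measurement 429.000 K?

6

429.000: trailing zeros after a decimal point are significant.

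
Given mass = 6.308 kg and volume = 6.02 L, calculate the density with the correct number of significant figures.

density = 6.308 kg ÷ 6.02 L = 1.04784053156… kg/L.
6.308 has 4 significant figures; 6.02 has 3.
Division/multiplication keeps the fewest: 3 significant figures.
Rounded: 1.05 kg/L.

1.05 kg/L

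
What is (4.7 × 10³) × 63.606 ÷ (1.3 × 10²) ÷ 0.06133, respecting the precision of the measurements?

3.7 × 10⁴

(4.7 × 10³) × 63.606 ÷ (1.3 × 10²) ÷ 0.06133 = 37495.5411456…
Multiplication/division keeps the fewest significant figures: 4.7 × 10³ → 2 s.f., 63.606 → 5 s.f., 1.3 × 10² → 2 s.f., 0.06133 → 4 s.f.; limit is 2.
Rounded to 2 significant figures: 3.7 × 10⁴.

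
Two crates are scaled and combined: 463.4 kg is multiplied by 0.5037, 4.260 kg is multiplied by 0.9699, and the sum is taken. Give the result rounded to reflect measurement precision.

463.4 × 0.5037 = 233.41458 → 233.4 kg (4 s.f., last digit at the 10^-1 place).
4.260 × 0.9699 = 4.131774 → 4.132 kg (4 s.f., last digit at the 10^-3 place).
Sum: 237.546354 kg; keep the coarser place, 10^-1.
Result: 2.375 × 10² kg.

2.375 × 10² kg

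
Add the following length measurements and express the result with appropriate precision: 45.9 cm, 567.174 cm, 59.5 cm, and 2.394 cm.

675.0 cm

45.9 cm + 567.174 cm + 59.5 cm + 2.394 cm = 674.968 cm.
Addition/subtraction keeps the fewest decimal places: 45.9 → 1 decimal place, 567.174 → 3 decimal places, 59.5 → 1 decimal place, 2.394 → 3 decimal places; limit is 1.
Rounded to 1 decimal place: 675.0 cm.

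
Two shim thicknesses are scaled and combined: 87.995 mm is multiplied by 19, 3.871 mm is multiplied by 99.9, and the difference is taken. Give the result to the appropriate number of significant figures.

87.995 × 19 = 1671.905 → 1.7 × 10³ mm (2 s.f., last digit at the 10^2 place).
3.871 × 99.9 = 386.7129 → 387 mm (3 s.f., last digit at the 10^0 place).
Difference: 1285.1921 mm; keep the coarser place, 10^2.
Result: 1.3 × 10³ mm.

1.3 × 10³ mm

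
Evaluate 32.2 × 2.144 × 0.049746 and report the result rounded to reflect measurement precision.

32.2 × 2.144 × 0.049746 = 3.4343046528
Multiplication/division keeps the fewest significant figures: 32.2 → 3 s.f., 2.144 → 4 s.f., 0.049746 → 5 s.f.; limit is 3.
Rounded to 3 significant figures: 3.43.

3.43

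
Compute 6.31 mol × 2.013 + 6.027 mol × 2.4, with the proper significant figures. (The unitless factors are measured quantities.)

27 mol

6.31 × 2.013 = 12.70203 → 12.7 mol (3 s.f., last digit at the 10^-1 place).
6.027 × 2.4 = 14.4648 → 14 mol (2 s.f., last digit at the 10^0 place).
Sum: 27.16683 mol; keep the coarser place, 10^0.
Result: 27 mol.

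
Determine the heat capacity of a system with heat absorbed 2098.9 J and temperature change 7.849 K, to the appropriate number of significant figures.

267.4 J/K

heat capacity = 2098.9 J ÷ 7.849 K = 267.409861129… J/K.
2098.9 has 5 significant figures; 7.849 has 4.
Division/multiplication keeps the fewest: 4 significant figures.
Rounded: 267.4 J/K.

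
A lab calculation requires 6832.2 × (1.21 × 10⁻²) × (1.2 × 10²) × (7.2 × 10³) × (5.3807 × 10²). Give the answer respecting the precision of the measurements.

6832.2 × (1.21 × 10⁻²) × (1.2 × 10²) × (7.2 × 10³) × (5.3807 × 10²) = 3.84324846625 × 10^10…
Multiplication/division keeps the fewest significant figures: 6832.2 → 5 s.f., 1.21 × 10⁻² → 3 s.f., 1.2 × 10² → 2 s.f., 7.2 × 10³ → 2 s.f., 5.3807 × 10² → 5 s.f.; limit is 2.
Rounded to 2 significant figures: 3.8 × 10¹⁰.

3.8 × 10¹⁰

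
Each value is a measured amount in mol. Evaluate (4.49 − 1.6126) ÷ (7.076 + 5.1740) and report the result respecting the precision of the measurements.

0.235

4.49 − 1.6126 = 2.8774, limited to 2 d.p. → 3 s.f.; 7.076 + 5.1740 = 12.2500, limited to 3 d.p. → 5 s.f.
Carrying full precision, 2.8774 ÷ 12.2500 = 0.234889795918…; keep min(3, 5) = 3 s.f.
Rounded to 3 significant figures: 0.235.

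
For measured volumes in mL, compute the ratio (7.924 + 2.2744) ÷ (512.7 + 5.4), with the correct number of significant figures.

0.01968

7.924 + 2.2744 = 10.1984, limited to 3 d.p. → 5 s.f.; 512.7 + 5.4 = 518.1, limited to 1 d.p. → 4 s.f.
Carrying full precision, 10.1984 ÷ 518.1 = 0.0196842308435…; keep min(5, 4) = 4 s.f.
Rounded to 4 significant figures: 0.01968.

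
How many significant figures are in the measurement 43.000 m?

5

43.000: trailing zeros after a decimal point are significant.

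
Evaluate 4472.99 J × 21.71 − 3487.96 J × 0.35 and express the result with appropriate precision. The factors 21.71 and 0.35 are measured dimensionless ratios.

4472.99 × 21.71 = 97108.6129 → 9.711 × 10^4 J (4 s.f., last digit at the 10^1 place).
3487.96 × 0.35 = 1220.786 → 1.2 × 10^3 J (2 s.f., last digit at the 10^2 place).
Difference: 95887.8269 J; keep the coarser place, 10^2.
Result: 9.59 × 10^4 J.

9.59 × 10^4 J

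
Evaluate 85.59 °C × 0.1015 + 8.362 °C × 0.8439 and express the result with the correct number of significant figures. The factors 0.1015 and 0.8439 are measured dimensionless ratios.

85.59 × 0.1015 = 8.687385 → 8.687 °C (4 s.f., last digit at the 10^-3 place).
8.362 × 0.8439 = 7.0566918 → 7.057 °C (4 s.f., last digit at the 10^-3 place).
Sum: 15.7440768 °C; keep the coarser place, 10^-3.
Result: 15.744 °C.

15.744 °C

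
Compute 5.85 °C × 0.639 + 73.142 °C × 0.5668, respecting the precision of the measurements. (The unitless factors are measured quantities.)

45.20 °C

5.85 × 0.639 = 3.73815 → 3.74 °C (3 s.f., last digit at the 10^-2 place).
73.142 × 0.5668 = 41.4568856 → 41.46 °C (4 s.f., last digit at the 10^-2 place).
Sum: 45.1950356 °C; keep the coarser place, 10^-2.
Result: 45.20 °C.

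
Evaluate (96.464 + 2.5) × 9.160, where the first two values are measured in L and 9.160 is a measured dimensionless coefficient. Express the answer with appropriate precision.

96.464 L + 2.5 L = 98.964 L; the sum is limited to 1 decimal place (3 s.f.).
Carrying full precision, 98.964 × 9.160 = 906.51024 L; 9.160 has 4 s.f., so the result keeps min(3, 4) = 3 s.f.
Rounded to 3 significant figures: 907 L.

907 L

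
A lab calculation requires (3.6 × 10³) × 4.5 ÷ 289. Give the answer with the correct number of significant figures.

56

(3.6 × 10³) × 4.5 ÷ 289 = 56.0553633218…
Multiplication/division keeps the fewest significant figures: 3.6 × 10³ → 2 s.f., 4.5 → 2 s.f., 289 → 3 s.f.; limit is 2.
Rounded to 2 significant figures: 56.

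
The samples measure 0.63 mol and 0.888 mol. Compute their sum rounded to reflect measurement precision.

0.63 mol + 0.888 mol = 1.518 mol.
Addition/subtraction keeps the fewest decimal places: 0.63 → 2 decimal places, 0.888 → 3 decimal places; limit is 2.
Rounded to 2 decimal places: 1.52 mol.

1.52 mol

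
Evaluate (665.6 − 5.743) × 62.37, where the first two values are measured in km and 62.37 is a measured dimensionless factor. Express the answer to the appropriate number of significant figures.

4.116 × 10^4 km

665.6 km − 5.743 km = 659.857 km; the difference is limited to 1 decimal place (4 s.f.).
Carrying full precision, 659.857 × 62.37 = 41155.28109 km; 62.37 has 4 s.f., so the result keeps min(4, 4) = 4 s.f.
Rounded to 4 significant figures: 4.116 × 10^4 km.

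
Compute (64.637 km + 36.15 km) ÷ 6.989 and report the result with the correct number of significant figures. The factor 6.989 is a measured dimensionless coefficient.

14.42 km

64.637 km + 36.15 km = 100.787 km; the sum is limited to 2 decimal places (5 s.f.).
Carrying full precision, 100.787 ÷ 6.989 = 14.4208041208… km; 6.989 has 4 s.f., so the result keeps min(5, 4) = 4 s.f.
Rounded to 4 significant figures: 14.42 km.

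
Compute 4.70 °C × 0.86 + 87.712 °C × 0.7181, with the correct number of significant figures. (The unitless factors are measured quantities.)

4.70 × 0.86 = 4.042 → 4.0 °C (2 s.f., last digit at the 10^-1 place).
87.712 × 0.7181 = 62.9859872 → 62.99 °C (4 s.f., last digit at the 10^-2 place).
Sum: 67.0279872 °C; keep the coarser place, 10^-1.
Result: 67.0 °C.

67.0 °C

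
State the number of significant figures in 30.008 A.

5

30.008: zeros between nonzero digits are significant.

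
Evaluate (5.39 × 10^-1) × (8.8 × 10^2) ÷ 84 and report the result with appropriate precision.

(5.39 × 10^-1) × (8.8 × 10^2) ÷ 84 = 5.64666666667…
Multiplication/division keeps the fewest significant figures: 5.39 × 10^-1 → 3 s.f., 8.8 × 10^2 → 2 s.f., 84 → 2 s.f.; limit is 2.
Rounded to 2 significant figures: 5.6.

5.6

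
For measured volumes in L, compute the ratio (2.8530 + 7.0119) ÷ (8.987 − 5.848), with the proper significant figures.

2.8530 + 7.0119 = 9.8649, limited to 4 d.p. → 5 s.f.; 8.987 − 5.848 = 3.139, limited to 3 d.p. → 4 s.f.
Carrying full precision, 9.8649 ÷ 3.139 = 3.14268875438…; keep min(5, 4) = 4 s.f.
Rounded to 4 significant figures: 3.143.

3.143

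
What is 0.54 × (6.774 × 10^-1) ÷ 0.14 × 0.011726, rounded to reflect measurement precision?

0.54 × (6.774 × 10^-1) ÷ 0.14 × 0.011726 = 0.0306380278286…
Multiplication/division keeps the fewest significant figures: 0.54 → 2 s.f., 6.774 × 10^-1 → 4 s.f., 0.14 → 2 s.f., 0.011726 → 5 s.f.; limit is 2.
Rounded to 2 significant figures: 0.031.

0.031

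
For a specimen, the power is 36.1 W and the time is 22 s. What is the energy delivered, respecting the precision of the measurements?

energy delivered = 36.1 W × 22 s = 794.2 J.
36.1 has 3 significant figures; 22 has 2.
Division/multiplication keeps the fewest: 2 significant figures.
Rounded: 7.9 × 10^2 J.

7.9 × 10^2 J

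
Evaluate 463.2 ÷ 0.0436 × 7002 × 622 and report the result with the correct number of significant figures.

463.2 ÷ 0.0436 × 7002 × 622 = 4.62694729541 × 10^10…
Multiplication/division keeps the fewest significant figures: 463.2 → 4 s.f., 0.0436 → 3 s.f., 7002 → 4 s.f., 622 → 3 s.f.; limit is 3.
Rounded to 3 significant figures: 4.63 × 10^10.

4.63 × 10^10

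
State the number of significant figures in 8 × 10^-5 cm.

8 × 10^-5: in scientific notation every digit of the coefficient is significant.

1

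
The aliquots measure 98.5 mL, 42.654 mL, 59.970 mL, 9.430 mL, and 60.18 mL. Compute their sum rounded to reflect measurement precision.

270.7 mL

98.5 mL + 42.654 mL + 59.970 mL + 9.430 mL + 60.18 mL = 270.734 mL.
Addition/subtraction keeps the fewest decimal places: 98.5 → 1 decimal place, 42.654 → 3 decimal places, 59.970 → 3 decimal places, 9.430 → 3 decimal places, 60.18 → 2 decimal places; limit is 1.
Rounded to 1 decimal place: 270.7 mL.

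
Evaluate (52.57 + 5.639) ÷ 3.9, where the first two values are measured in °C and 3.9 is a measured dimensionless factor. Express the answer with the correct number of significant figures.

15 °C

52.57 °C + 5.639 °C = 58.209 °C; the sum is limited to 2 decimal places (4 s.f.).
Carrying full precision, 58.209 ÷ 3.9 = 14.9253846154… °C; 3.9 has 2 s.f., so the result keeps min(4, 2) = 2 s.f.
Rounded to 2 significant figures: 15 °C.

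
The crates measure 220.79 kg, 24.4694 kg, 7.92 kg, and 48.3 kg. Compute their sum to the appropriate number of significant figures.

301.5 kg

220.79 kg + 24.4694 kg + 7.92 kg + 48.3 kg = 301.4794 kg.
Addition/subtraction keeps the fewest decimal places: 220.79 → 2 decimal places, 24.4694 → 4 decimal places, 7.92 → 2 decimal places, 48.3 → 1 decimal place; limit is 1.
Rounded to 1 decimal place: 301.5 kg.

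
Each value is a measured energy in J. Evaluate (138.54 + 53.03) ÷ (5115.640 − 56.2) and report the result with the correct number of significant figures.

138.54 + 53.03 = 191.57, limited to 2 d.p. → 5 s.f.; 5115.640 − 56.2 = 5059.440, limited to 1 d.p. → 5 s.f.
Carrying full precision, 191.57 ÷ 5059.440 = 0.0378638742628…; keep min(5, 5) = 5 s.f.
Rounded to 5 significant figures: 0.037864.

0.037864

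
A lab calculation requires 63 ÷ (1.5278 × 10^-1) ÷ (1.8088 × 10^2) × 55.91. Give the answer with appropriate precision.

63 ÷ (1.5278 × 10^-1) ÷ (1.8088 × 10^2) × 55.91 = 127.459727802…
Multiplication/division keeps the fewest significant figures: 63 → 2 s.f., 1.5278 × 10^-1 → 5 s.f., 1.8088 × 10^2 → 5 s.f., 55.91 → 4 s.f.; limit is 2.
Rounded to 2 significant figures: 1.3 × 10^2.

1.3 × 10^2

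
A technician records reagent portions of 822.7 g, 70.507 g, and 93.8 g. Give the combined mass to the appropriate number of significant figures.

987.0 g

822.7 g + 70.507 g + 93.8 g = 987.007 g.
Addition/subtraction keeps the fewest decimal places: 822.7 → 1 decimal place, 70.507 → 3 decimal places, 93.8 → 1 decimal place; limit is 1.
Rounded to 1 decimal place: 987.0 g.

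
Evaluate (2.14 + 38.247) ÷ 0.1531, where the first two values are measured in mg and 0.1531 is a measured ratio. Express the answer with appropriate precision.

263.8 mg

2.14 mg + 38.247 mg = 40.387 mg; the sum is limited to 2 decimal places (4 s.f.).
Carrying full precision, 40.387 ÷ 0.1531 = 263.794905291… mg; 0.1531 has 4 s.f., so the result keeps min(4, 4) = 4 s.f.
Rounded to 4 significant figures: 263.8 mg.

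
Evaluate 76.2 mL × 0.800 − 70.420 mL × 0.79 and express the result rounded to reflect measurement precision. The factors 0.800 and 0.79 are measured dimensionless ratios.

76.2 × 0.800 = 60.96 → 61.0 mL (3 s.f., last digit at the 10^-1 place).
70.420 × 0.79 = 55.6318 → 56 mL (2 s.f., last digit at the 10^0 place).
Difference: 5.3282 mL; keep the coarser place, 10^0.
Result: 5 mL.

5 mL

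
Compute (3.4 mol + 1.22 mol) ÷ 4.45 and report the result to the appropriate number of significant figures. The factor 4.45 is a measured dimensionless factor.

1.0 mol

3.4 mol + 1.22 mol = 4.62 mol; the sum is limited to 1 decimal place (2 s.f.).
Carrying full precision, 4.62 ÷ 4.45 = 1.03820224719… mol; 4.45 has 3 s.f., so the result keeps min(2, 3) = 2 s.f.
Rounded to 2 significant figures: 1.0 mol.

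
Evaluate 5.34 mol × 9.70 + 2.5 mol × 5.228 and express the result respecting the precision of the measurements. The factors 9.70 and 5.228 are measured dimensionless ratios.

5.34 × 9.70 = 51.798 → 51.8 mol (3 s.f., last digit at the 10^-1 place).
2.5 × 5.228 = 13.07 → 13 mol (2 s.f., last digit at the 10^0 place).
Sum: 64.868 mol; keep the coarser place, 10^0.
Result: 65 mol.

65 mol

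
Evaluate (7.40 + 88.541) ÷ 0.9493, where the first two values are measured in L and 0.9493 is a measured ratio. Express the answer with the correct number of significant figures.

7.40 L + 88.541 L = 95.941 L; the sum is limited to 2 decimal places (4 s.f.).
Carrying full precision, 95.941 ÷ 0.9493 = 101.06499526… L; 0.9493 has 4 s.f., so the result keeps min(4, 4) = 4 s.f.
Rounded to 4 significant figures: 101.1 L.

101.1 L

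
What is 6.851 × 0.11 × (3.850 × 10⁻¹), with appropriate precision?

0.29

6.851 × 0.11 × (3.850 × 10⁻¹) = 0.29013985
Multiplication/division keeps the fewest significant figures: 6.851 → 4 s.f., 0.11 → 2 s.f., 3.850 × 10⁻¹ → 4 s.f.; limit is 2.
Rounded to 2 significant figures: 0.29.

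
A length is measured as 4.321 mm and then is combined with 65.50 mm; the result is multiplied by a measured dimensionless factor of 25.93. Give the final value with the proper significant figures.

1810. mm

4.321 mm + 65.50 mm = 69.821 mm; the sum is limited to 2 decimal places (4 s.f.).
Carrying full precision, 69.821 × 25.93 = 1810.45853 mm; 25.93 has 4 s.f., so the result keeps min(4, 4) = 4 s.f.
Rounded to 4 significant figures: 1810. mm.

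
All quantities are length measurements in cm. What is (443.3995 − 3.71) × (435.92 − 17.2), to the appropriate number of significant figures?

1.841 × 10⁵ cm²

443.3995 − 3.71 = 439.6895, limited to 2 d.p. → 5 s.f.; 435.92 − 17.2 = 418.72, limited to 1 d.p. → 4 s.f.
Carrying full precision, 439.6895 × 418.72 = 184106.78744; keep min(5, 4) = 4 s.f.
Rounded to 4 significant figures: 1.841 × 10⁵ cm².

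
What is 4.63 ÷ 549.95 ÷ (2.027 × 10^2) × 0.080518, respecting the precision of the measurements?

3.34 × 10^-6

4.63 ÷ 549.95 ÷ (2.027 × 10^2) × 0.080518 = 0.0000033442367479…
Multiplication/division keeps the fewest significant figures: 4.63 → 3 s.f., 549.95 → 5 s.f., 2.027 × 10^2 → 4 s.f., 0.080518 → 5 s.f.; limit is 3.
Rounded to 3 significant figures: 3.34 × 10^-6.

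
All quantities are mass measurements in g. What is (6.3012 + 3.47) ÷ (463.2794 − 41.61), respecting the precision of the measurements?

6.3012 + 3.47 = 9.7712, limited to 2 d.p. → 3 s.f.; 463.2794 − 41.61 = 421.6694, limited to 2 d.p. → 5 s.f.
Carrying full precision, 9.7712 ÷ 421.6694 = 0.023172656114…; keep min(3, 5) = 3 s.f.
Rounded to 3 significant figures: 0.0232.

0.0232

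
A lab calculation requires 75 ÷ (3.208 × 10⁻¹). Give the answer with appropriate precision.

75 ÷ (3.208 × 10⁻¹) = 233.790523691…
Multiplication/division keeps the fewest significant figures: 75 → 2 s.f., 3.208 × 10⁻¹ → 4 s.f.; limit is 2.
Rounded to 2 significant figures: 2.3 × 10².

2.3 × 10²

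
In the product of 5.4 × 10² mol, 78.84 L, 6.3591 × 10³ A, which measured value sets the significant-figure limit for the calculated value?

5.4 × 10² mol

5.4 × 10² mol → 2 s.f.; 78.84 L → 4 s.f.; 6.3591 × 10³ A → 5 s.f.
The fewest is 2 significant figures, from 5.4 × 10² mol.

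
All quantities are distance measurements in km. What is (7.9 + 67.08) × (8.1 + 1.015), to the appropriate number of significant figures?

6.8 × 10^2 km²

7.9 + 67.08 = 74.98, limited to 1 d.p. → 3 s.f.; 8.1 + 1.015 = 9.115, limited to 1 d.p. → 2 s.f.
Carrying full precision, 74.98 × 9.115 = 683.4427; keep min(3, 2) = 2 s.f.
Rounded to 2 significant figures: 6.8 × 10^2 km².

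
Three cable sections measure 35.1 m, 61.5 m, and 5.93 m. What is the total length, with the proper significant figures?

35.1 m + 61.5 m + 5.93 m = 102.53 m.
Addition/subtraction keeps the fewest decimal places: 35.1 → 1 decimal place, 61.5 → 1 decimal place, 5.93 → 2 decimal places; limit is 1.
Rounded to 1 decimal place: 102.5 m.

102.5 m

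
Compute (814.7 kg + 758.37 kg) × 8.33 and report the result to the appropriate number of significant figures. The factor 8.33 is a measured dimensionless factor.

814.7 kg + 758.37 kg = 1573.07 kg; the sum is limited to 1 decimal place (5 s.f.).
Carrying full precision, 1573.07 × 8.33 = 13103.6731 kg; 8.33 has 3 s.f., so the result keeps min(5, 3) = 3 s.f.
Rounded to 3 significant figures: 1.31 × 10⁴ kg.

1.31 × 10⁴ kg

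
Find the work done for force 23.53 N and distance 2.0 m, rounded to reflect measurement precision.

work done = 23.53 N × 2.0 m = 47.06 J.
23.53 has 4 significant figures; 2.0 has 2.
Division/multiplication keeps the fewest: 2 significant figures.
Rounded: 47 J.

47 J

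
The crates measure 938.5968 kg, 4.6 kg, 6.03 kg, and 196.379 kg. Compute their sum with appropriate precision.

1.1456 × 10³ kg

938.5968 kg + 4.6 kg + 6.03 kg + 196.379 kg = 1145.6058 kg.
Addition/subtraction keeps the fewest decimal places: 938.5968 → 4 decimal places, 4.6 → 1 decimal place, 6.03 → 2 decimal places, 196.379 → 3 decimal places; limit is 1.
Rounded to 1 decimal place: 1.1456 × 10³ kg.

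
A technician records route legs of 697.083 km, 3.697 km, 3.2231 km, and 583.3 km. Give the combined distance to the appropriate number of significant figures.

1.2873 × 10³ km

697.083 km + 3.697 km + 3.2231 km + 583.3 km = 1287.3031 km.
Addition/subtraction keeps the fewest decimal places: 697.083 → 3 decimal places, 3.697 → 3 decimal places, 3.2231 → 4 decimal places, 583.3 → 1 decimal place; limit is 1.
Rounded to 1 decimal place: 1.2873 × 10³ km.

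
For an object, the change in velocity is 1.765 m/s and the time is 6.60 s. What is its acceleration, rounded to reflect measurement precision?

0.267 m/s²

acceleration = 1.765 m/s ÷ 6.60 s = 0.267424242424… m/s².
1.765 has 4 significant figures; 6.60 has 3.
Division/multiplication keeps the fewest: 3 significant figures.
Rounded: 0.267 m/s².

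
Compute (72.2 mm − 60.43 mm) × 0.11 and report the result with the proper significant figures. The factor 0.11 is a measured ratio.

72.2 mm − 60.43 mm = 11.77 mm; the difference is limited to 1 decimal place (3 s.f.).
Carrying full precision, 11.77 × 0.11 = 1.2947 mm; 0.11 has 2 s.f., so the result keeps min(3, 2) = 2 s.f.
Rounded to 2 significant figures: 1.3 mm.

1.3 mm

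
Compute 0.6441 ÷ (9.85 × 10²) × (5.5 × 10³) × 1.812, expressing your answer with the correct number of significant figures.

0.6441 ÷ (9.85 × 10²) × (5.5 × 10³) × 1.812 = 6.51685340102…
Multiplication/division keeps the fewest significant figures: 0.6441 → 4 s.f., 9.85 × 10² → 3 s.f., 5.5 × 10³ → 2 s.f., 1.812 → 4 s.f.; limit is 2.
Rounded to 2 significant figures: 6.5.

6.5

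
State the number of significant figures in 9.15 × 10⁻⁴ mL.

3

9.15 × 10⁻⁴: in scientific notation every digit of the coefficient is significant.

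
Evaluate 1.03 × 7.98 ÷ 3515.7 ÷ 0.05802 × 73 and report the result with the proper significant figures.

2.9

1.03 × 7.98 ÷ 3515.7 ÷ 0.05802 × 73 = 2.94153108854…
Multiplication/division keeps the fewest significant figures: 1.03 → 3 s.f., 7.98 → 3 s.f., 3515.7 → 5 s.f., 0.05802 → 4 s.f., 73 → 2 s.f.; limit is 2.
Rounded to 2 significant figures: 2.9.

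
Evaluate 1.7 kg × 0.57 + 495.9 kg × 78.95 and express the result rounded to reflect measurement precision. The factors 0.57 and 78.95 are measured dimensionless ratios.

3.915 × 10⁴ kg

1.7 × 0.57 = 0.969 → 0.97 kg (2 s.f., last digit at the 10^-2 place).
495.9 × 78.95 = 39151.305 → 3.915 × 10⁴ kg (4 s.f., last digit at the 10^1 place).
Sum: 39152.274 kg; keep the coarser place, 10^1.
Result: 3.915 × 10⁴ kg.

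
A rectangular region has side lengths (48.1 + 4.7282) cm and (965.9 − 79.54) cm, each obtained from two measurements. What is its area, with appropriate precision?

48.1 + 4.7282 = 52.8282, limited to 1 d.p. → 3 s.f.; 965.9 − 79.54 = 886.36, limited to 1 d.p. → 4 s.f.
Carrying full precision, 52.8282 × 886.36 = 46824.803352; keep min(3, 4) = 3 s.f.
Rounded to 3 significant figures: 4.68 × 10⁴ cm².

4.68 × 10⁴ cm²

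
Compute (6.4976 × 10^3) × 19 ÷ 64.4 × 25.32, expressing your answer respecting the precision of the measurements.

(6.4976 × 10^3) × 19 ÷ 64.4 × 25.32 = 48538.2827329…
Multiplication/division keeps the fewest significant figures: 6.4976 × 10^3 → 5 s.f., 19 → 2 s.f., 64.4 → 3 s.f., 25.32 → 4 s.f.; limit is 2.
Rounded to 2 significant figures: 4.9 × 10^4.

4.9 × 10^4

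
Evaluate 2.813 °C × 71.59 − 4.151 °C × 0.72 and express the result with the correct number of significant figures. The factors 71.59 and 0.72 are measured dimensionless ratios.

198.4 °C

2.813 × 71.59 = 201.38267 → 201.4 °C (4 s.f., last digit at the 10^-1 place).
4.151 × 0.72 = 2.98872 → 3.0 °C (2 s.f., last digit at the 10^-1 place).
Difference: 198.39395 °C; keep the coarser place, 10^-1.
Result: 198.4 °C.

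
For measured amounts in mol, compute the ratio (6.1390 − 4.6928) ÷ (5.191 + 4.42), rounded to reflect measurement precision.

6.1390 − 4.6928 = 1.4462, limited to 4 d.p. → 5 s.f.; 5.191 + 4.42 = 9.611, limited to 2 d.p. → 3 s.f.
Carrying full precision, 1.4462 ÷ 9.611 = 0.150473415878…; keep min(5, 3) = 3 s.f.
Rounded to 3 significant figures: 1.50 × 10⁻¹.

1.50 × 10⁻¹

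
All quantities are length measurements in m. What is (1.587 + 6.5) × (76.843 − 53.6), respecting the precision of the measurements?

1.9 × 10² m²

1.587 + 6.5 = 8.087, limited to 1 d.p. → 2 s.f.; 76.843 − 53.6 = 23.243, limited to 1 d.p. → 3 s.f.
Carrying full precision, 8.087 × 23.243 = 187.966141; keep min(2, 3) = 2 s.f.
Rounded to 2 significant figures: 1.9 × 10² m².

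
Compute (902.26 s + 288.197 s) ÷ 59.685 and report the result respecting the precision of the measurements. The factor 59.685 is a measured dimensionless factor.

19.946 s

902.26 s + 288.197 s = 1190.457 s; the sum is limited to 2 decimal places (6 s.f.).
Carrying full precision, 1190.457 ÷ 59.685 = 19.9456647399… s; 59.685 has 5 s.f., so the result keeps min(6, 5) = 5 s.f.
Rounded to 5 significant figures: 19.946 s.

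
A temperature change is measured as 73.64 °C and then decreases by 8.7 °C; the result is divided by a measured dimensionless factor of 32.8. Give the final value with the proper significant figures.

73.64 °C − 8.7 °C = 64.94 °C; the difference is limited to 1 decimal place (3 s.f.).
Carrying full precision, 64.94 ÷ 32.8 = 1.97987804878… °C; 32.8 has 3 s.f., so the result keeps min(3, 3) = 3 s.f.
Rounded to 3 significant figures: 1.98 °C.

1.98 °C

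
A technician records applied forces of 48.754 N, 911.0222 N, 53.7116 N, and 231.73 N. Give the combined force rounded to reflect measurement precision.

1245.22 N

48.754 N + 911.0222 N + 53.7116 N + 231.73 N = 1245.2178 N.
Addition/subtraction keeps the fewest decimal places: 48.754 → 3 decimal places, 911.0222 → 4 decimal places, 53.7116 → 4 decimal places, 231.73 → 2 decimal places; limit is 2.
Rounded to 2 decimal places: 1245.22 N.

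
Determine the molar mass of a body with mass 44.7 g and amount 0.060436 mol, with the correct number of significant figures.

740. g/mol

molar mass = 44.7 g ÷ 0.060436 mol = 739.625388841… g/mol.
44.7 has 3 significant figures; 0.060436 has 5.
Division/multiplication keeps the fewest: 3 significant figures.
Rounded: 740. g/mol.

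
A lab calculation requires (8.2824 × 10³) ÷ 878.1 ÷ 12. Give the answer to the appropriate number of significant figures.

(8.2824 × 10³) ÷ 878.1 ÷ 12 = 0.786015260221…
Multiplication/division keeps the fewest significant figures: 8.2824 × 10³ → 5 s.f., 878.1 → 4 s.f., 12 → 2 s.f.; limit is 2.
Rounded to 2 significant figures: 0.79.

0.79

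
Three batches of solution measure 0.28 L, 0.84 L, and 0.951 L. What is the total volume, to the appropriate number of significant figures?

2.07 L

0.28 L + 0.84 L + 0.951 L = 2.071 L.
Addition/subtraction keeps the fewest decimal places: 0.28 → 2 decimal places, 0.84 → 2 decimal places, 0.951 → 3 decimal places; limit is 2.
Rounded to 2 decimal places: 2.07 L.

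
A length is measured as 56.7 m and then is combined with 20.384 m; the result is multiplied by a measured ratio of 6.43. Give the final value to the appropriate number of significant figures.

56.7 m + 20.384 m = 77.084 m; the sum is limited to 1 decimal place (3 s.f.).
Carrying full precision, 77.084 × 6.43 = 495.65012 m; 6.43 has 3 s.f., so the result keeps min(3, 3) = 3 s.f.
Rounded to 3 significant figures: 496 m.

496 m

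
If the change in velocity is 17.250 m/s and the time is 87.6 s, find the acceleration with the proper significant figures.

acceleration = 17.250 m/s ÷ 87.6 s = 0.196917808219… m/s².
17.250 has 5 significant figures; 87.6 has 3.
Division/multiplication keeps the fewest: 3 significant figures.
Rounded: 0.197 m/s².

0.197 m/s²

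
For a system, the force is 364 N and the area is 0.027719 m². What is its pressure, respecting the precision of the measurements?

pressure = 364 N ÷ 0.027719 m² = 13131.786861… Pa.
364 has 3 significant figures; 0.027719 has 5.
Division/multiplication keeps the fewest: 3 significant figures.
Rounded: 1.31 × 10^4 Pa.

1.31 × 10^4 Pa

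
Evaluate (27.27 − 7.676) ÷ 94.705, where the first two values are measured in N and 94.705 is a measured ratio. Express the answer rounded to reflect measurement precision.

2.069 × 10^-1 N

27.27 N − 7.676 N = 19.594 N; the difference is limited to 2 decimal places (4 s.f.).
Carrying full precision, 19.594 ÷ 94.705 = 0.206895095296… N; 94.705 has 5 s.f., so the result keeps min(4, 5) = 4 s.f.
Rounded to 4 significant figures: 2.069 × 10^-1 N.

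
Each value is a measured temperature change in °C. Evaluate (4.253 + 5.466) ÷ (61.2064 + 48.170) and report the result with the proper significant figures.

0.08886

4.253 + 5.466 = 9.719, limited to 3 d.p. → 4 s.f.; 61.2064 + 48.170 = 109.3764, limited to 3 d.p. → 6 s.f.
Carrying full precision, 9.719 ÷ 109.3764 = 0.0888582911853…; keep min(4, 6) = 4 s.f.
Rounded to 4 significant figures: 0.08886.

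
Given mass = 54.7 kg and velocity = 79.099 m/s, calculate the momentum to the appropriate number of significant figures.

4.33 × 10^3 kg·m/s

momentum = 54.7 kg × 79.099 m/s = 4326.7153 kg·m/s.
54.7 has 3 significant figures; 79.099 has 5.
Division/multiplication keeps the fewest: 3 significant figures.
Rounded: 4.33 × 10^3 kg·m/s.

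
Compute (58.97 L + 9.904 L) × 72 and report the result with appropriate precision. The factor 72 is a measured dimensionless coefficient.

5.0 × 10^3 L

58.97 L + 9.904 L = 68.874 L; the sum is limited to 2 decimal places (4 s.f.).
Carrying full precision, 68.874 × 72 = 4958.928 L; 72 has 2 s.f., so the result keeps min(4, 2) = 2 s.f.
Rounded to 2 significant figures: 5.0 × 10^3 L.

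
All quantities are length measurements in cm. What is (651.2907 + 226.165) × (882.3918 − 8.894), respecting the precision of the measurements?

766456 cm²

651.2907 + 226.165 = 877.4557, limited to 3 d.p. → 6 s.f.; 882.3918 − 8.894 = 873.4978, limited to 3 d.p. → 6 s.f.
Carrying full precision, 877.4557 × 873.4978 = 766455.623547…; keep min(6, 6) = 6 s.f.
Rounded to 6 significant figures: 766456 cm².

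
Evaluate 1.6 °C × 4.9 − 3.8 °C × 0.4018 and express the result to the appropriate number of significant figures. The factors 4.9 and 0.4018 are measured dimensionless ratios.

1.6 × 4.9 = 7.84 → 7.8 °C (2 s.f., last digit at the 10^-1 place).
3.8 × 0.4018 = 1.52684 → 1.5 °C (2 s.f., last digit at the 10^-1 place).
Difference: 6.31316 °C; keep the coarser place, 10^-1.
Result: 6.3 °C.

6.3 °C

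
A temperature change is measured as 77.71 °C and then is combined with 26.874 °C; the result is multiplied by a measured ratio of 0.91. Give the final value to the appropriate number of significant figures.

95 °C

77.71 °C + 26.874 °C = 104.584 °C; the sum is limited to 2 decimal places (5 s.f.).
Carrying full precision, 104.584 × 0.91 = 95.17144 °C; 0.91 has 2 s.f., so the result keeps min(5, 2) = 2 s.f.
Rounded to 2 significant figures: 95 °C.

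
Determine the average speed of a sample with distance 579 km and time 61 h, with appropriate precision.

average speed = 579 km ÷ 61 h = 9.49180327869… km/h.
579 has 3 significant figures; 61 has 2.
Division/multiplication keeps the fewest: 2 significant figures.
Rounded: 9.5 km/h.

9.5 km/h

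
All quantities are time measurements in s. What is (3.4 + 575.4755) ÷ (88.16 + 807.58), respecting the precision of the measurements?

3.4 + 575.4755 = 578.8755, limited to 1 d.p. → 4 s.f.; 88.16 + 807.58 = 895.74, limited to 2 d.p. → 5 s.f.
Carrying full precision, 578.8755 ÷ 895.74 = 0.646253935294…; keep min(4, 5) = 4 s.f.
Rounded to 4 significant figures: 6.463 × 10^-1.

6.463 × 10^-1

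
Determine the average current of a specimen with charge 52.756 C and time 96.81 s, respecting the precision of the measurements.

average current = 52.756 C ÷ 96.81 s = 0.544943704163… A.
52.756 has 5 significant figures; 96.81 has 4.
Division/multiplication keeps the fewest: 4 significant figures.
Rounded: 0.5449 A.

0.5449 A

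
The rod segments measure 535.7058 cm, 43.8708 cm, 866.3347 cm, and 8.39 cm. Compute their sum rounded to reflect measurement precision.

535.7058 cm + 43.8708 cm + 866.3347 cm + 8.39 cm = 1454.3013 cm.
Addition/subtraction keeps the fewest decimal places: 535.7058 → 4 decimal places, 43.8708 → 4 decimal places, 866.3347 → 4 decimal places, 8.39 → 2 decimal places; limit is 2.
Rounded to 2 decimal places: 1454.30 cm.

1454.30 cm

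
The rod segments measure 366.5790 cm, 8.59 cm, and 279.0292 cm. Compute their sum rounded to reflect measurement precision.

366.5790 cm + 8.59 cm + 279.0292 cm = 654.1982 cm.
Addition/subtraction keeps the fewest decimal places: 366.5790 → 4 decimal places, 8.59 → 2 decimal places, 279.0292 → 4 decimal places; limit is 2.
Rounded to 2 decimal places: 654.20 cm.

654.20 cm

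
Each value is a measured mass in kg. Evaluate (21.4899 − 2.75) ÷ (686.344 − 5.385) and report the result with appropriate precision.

0.02752

21.4899 − 2.75 = 18.7399, limited to 2 d.p. → 4 s.f.; 686.344 − 5.385 = 680.959, limited to 3 d.p. → 6 s.f.
Carrying full precision, 18.7399 ÷ 680.959 = 0.0275198653663…; keep min(4, 6) = 4 s.f.
Rounded to 4 significant figures: 0.02752.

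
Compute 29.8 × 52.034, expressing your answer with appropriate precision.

1.55 × 10^3

29.8 × 52.034 = 1550.6132
Multiplication/division keeps the fewest significant figures: 29.8 → 3 s.f., 52.034 → 5 s.f.; limit is 3.
Rounded to 3 significant figures: 1.55 × 10^3.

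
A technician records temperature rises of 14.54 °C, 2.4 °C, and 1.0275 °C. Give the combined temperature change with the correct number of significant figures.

18.0 °C

14.54 °C + 2.4 °C + 1.0275 °C = 17.9675 °C.
Addition/subtraction keeps the fewest decimal places: 14.54 → 2 decimal places, 2.4 → 1 decimal place, 1.0275 → 4 decimal places; limit is 1.
Rounded to 1 decimal place: 18.0 °C.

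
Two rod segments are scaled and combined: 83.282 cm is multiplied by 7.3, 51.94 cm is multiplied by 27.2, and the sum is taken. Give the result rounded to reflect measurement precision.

83.282 × 7.3 = 607.9586 → 6.1 × 10^2 cm (2 s.f., last digit at the 10^1 place).
51.94 × 27.2 = 1412.768 → 1.41 × 10^3 cm (3 s.f., last digit at the 10^1 place).
Sum: 2020.7266 cm; keep the coarser place, 10^1.
Result: 2.02 × 10^3 cm.

2.02 × 10^3 cm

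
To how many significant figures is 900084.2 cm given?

900084.2: zeros between nonzero digits are significant.

7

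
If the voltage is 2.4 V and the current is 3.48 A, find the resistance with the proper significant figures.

0.69 Ω

resistance = 2.4 V ÷ 3.48 A = 0.689655172414… Ω.
2.4 has 2 significant figures; 3.48 has 3.
Division/multiplication keeps the fewest: 2 significant figures.
Rounded: 0.69 Ω.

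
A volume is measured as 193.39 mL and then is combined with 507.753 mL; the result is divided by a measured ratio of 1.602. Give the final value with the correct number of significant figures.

193.39 mL + 507.753 mL = 701.143 mL; the sum is limited to 2 decimal places (5 s.f.).
Carrying full precision, 701.143 ÷ 1.602 = 437.667290886… mL; 1.602 has 4 s.f., so the result keeps min(5, 4) = 4 s.f.
Rounded to 4 significant figures: 4.377 × 10² mL.

4.377 × 10² mL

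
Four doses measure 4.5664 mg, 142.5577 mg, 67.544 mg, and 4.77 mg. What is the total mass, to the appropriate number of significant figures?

4.5664 mg + 142.5577 mg + 67.544 mg + 4.77 mg = 219.4381 mg.
Addition/subtraction keeps the fewest decimal places: 4.5664 → 4 decimal places, 142.5577 → 4 decimal places, 67.544 → 3 decimal places, 4.77 → 2 decimal places; limit is 2.
Rounded to 2 decimal places: 219.44 mg.

219.44 mg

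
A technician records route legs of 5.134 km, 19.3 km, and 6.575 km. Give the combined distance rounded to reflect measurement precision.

31.0 km

5.134 km + 19.3 km + 6.575 km = 31.009 km.
Addition/subtraction keeps the fewest decimal places: 5.134 → 3 decimal places, 19.3 → 1 decimal place, 6.575 → 3 decimal places; limit is 1.
Rounded to 1 decimal place: 31.0 km.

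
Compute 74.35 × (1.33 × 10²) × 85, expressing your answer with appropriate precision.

74.35 × (1.33 × 10²) × 85 = 840526.75
Multiplication/division keeps the fewest significant figures: 74.35 → 4 s.f., 1.33 × 10² → 3 s.f., 85 → 2 s.f.; limit is 2.
Rounded to 2 significant figures: 8.4 × 10⁵.

8.4 × 10⁵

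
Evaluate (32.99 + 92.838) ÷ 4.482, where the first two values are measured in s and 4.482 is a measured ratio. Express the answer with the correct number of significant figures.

28.07 s

32.99 s + 92.838 s = 125.828 s; the sum is limited to 2 decimal places (5 s.f.).
Carrying full precision, 125.828 ÷ 4.482 = 28.0740740741… s; 4.482 has 4 s.f., so the result keeps min(5, 4) = 4 s.f.
Rounded to 4 significant figures: 28.07 s.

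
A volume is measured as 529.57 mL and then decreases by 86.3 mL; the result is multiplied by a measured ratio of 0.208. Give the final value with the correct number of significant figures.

529.57 mL − 86.3 mL = 443.27 mL; the difference is limited to 1 decimal place (4 s.f.).
Carrying full precision, 443.27 × 0.208 = 92.20016 mL; 0.208 has 3 s.f., so the result keeps min(4, 3) = 3 s.f.
Rounded to 3 significant figures: 92.2 mL.

92.2 mL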